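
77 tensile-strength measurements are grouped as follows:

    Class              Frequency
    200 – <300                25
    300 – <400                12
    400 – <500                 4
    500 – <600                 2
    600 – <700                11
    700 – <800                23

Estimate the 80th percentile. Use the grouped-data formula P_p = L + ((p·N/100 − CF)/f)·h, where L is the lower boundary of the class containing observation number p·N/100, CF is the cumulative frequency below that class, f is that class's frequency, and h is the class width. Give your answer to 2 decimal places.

N = 77; target position k = 80/100 · 77 = 61.6.
Cumulative frequencies: 25, 37, 41, 43, 54, 77.
Observation 61.6 falls in the class 700 – <800.
L = 700, CF = 54, f = 23, h = 100.
P80 = 700 + ((61.6 − 54)/23)·100 = 700 + 33.0435 = 733.043.

733.04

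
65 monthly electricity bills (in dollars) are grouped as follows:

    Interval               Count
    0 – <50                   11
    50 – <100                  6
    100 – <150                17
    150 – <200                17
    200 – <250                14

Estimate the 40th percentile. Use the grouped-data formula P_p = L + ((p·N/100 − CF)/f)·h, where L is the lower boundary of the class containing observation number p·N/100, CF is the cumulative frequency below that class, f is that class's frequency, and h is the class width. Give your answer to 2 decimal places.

126.47

N = 65; target position k = 40/100 · 65 = 26.
Cumulative frequencies: 11, 17, 34, 51, 65.
Observation 26 falls in the class 100 – <150.
L = 100, CF = 17, f = 17, h = 50.
P40 = 100 + ((26 − 17)/17)·50 = 100 + 26.4706 = 126.471.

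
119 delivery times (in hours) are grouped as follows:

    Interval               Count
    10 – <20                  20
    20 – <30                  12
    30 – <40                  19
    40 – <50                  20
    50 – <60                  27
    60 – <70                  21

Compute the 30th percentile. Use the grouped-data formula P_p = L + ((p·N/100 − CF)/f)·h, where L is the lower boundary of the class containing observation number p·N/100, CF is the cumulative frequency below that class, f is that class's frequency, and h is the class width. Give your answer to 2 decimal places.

31.95

N = 119; target position k = 30/100 · 119 = 35.7.
Cumulative frequencies: 20, 32, 51, 71, 98, 119.
Observation 35.7 falls in the class 30 – <40.
L = 30, CF = 32, f = 19, h = 10.
P30 = 30 + ((35.7 − 32)/19)·10 = 30 + 1.94737 = 31.9474.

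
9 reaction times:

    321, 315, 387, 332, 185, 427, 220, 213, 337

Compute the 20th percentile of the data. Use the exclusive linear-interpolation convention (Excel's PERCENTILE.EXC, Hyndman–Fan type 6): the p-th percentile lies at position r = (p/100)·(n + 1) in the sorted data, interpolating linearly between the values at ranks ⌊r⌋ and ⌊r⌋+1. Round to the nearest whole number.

Sorted: 185, 213, 220, 315, 321, 332, 337, 387, 427.
n = 9.
r = (20/100)·(9 + 1) = 2.
r is an integer, so P20 is the value at rank 2: 213.

213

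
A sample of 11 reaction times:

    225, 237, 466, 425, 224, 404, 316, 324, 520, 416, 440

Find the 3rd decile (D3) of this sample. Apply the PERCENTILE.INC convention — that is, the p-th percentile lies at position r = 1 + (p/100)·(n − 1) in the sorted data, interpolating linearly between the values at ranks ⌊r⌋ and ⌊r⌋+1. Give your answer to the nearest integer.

316

Sorted: 224, 225, 237, 316, 324, 404, 416, 425, 440, 466, 520.
n = 11.
r = 1 + (30/100)·(11 − 1) = 1 + 3 = 4.
r is an integer, so P30 is the value at rank 4: 316.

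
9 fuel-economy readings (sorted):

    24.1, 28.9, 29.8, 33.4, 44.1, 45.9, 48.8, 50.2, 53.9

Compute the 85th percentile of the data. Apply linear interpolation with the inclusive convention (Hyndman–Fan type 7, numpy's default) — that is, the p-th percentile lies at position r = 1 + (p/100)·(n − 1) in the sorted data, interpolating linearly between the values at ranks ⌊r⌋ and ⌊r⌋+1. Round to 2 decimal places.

n = 9.
r = 1 + (85/100)·(9 − 1) = 1 + 6.8 = 7.8.
Rank 7 is 48.8 and rank 8 is 50.2.
Interpolate: 48.8 + 0.8·(50.2 − 48.8) = 48.8 + 0.8·1.4 = 49.92.

49.92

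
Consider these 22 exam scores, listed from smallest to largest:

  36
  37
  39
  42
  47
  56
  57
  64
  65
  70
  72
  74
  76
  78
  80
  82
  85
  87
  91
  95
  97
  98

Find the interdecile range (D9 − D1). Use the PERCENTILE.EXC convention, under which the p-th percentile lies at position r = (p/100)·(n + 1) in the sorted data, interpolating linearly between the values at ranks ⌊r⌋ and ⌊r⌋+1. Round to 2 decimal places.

58.80

n = 22.
P10: r = 2.3; ranks 2–3 are 37, 39; interpolating gives 37.6.
P90: r = 20.7; ranks 20–21 are 95, 97; interpolating gives 96.4.
Difference: 96.4 − 37.6 = 58.8.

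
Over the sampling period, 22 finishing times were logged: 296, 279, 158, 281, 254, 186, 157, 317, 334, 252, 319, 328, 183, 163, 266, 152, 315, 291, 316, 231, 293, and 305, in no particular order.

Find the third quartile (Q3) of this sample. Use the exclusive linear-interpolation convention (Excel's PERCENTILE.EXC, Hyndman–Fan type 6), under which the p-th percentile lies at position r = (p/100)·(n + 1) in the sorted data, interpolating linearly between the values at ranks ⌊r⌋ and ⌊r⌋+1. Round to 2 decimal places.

Sorted: 152, 157, 158, 163, 183, 186, 231, 252, 254, 266, 279, 281, 291, 293, 296, 305, 315, 316, 317, 319, 328, 334.
n = 22.
r = (75/100)·(22 + 1) = 17.25.
Rank 17 is 315 and rank 18 is 316.
Interpolate: 315 + 0.25·(316 − 315) = 315 + 0.25·1 = 315.25.

315.25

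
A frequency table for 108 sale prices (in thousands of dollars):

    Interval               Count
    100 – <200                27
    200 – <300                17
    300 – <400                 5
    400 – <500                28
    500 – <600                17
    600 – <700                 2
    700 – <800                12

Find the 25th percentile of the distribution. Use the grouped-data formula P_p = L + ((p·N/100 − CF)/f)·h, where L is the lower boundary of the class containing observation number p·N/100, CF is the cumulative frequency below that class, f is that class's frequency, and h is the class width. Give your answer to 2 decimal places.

N = 108; target position k = 25/100 · 108 = 27.
Cumulative frequencies: 27, 44, 49, 77, 94, 96, 108.
Observation 27 falls in the class 100 – <200.
L = 100, CF = 0, f = 27, h = 100.
P25 = 100 + ((27 − 0)/27)·100 = 100 + 100 = 200.

200.00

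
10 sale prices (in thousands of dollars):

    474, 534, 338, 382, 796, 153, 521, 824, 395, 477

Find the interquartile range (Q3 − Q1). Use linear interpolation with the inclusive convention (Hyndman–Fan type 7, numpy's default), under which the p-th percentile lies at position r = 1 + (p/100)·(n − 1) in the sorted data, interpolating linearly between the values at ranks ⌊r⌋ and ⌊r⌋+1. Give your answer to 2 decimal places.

Sorted: 153, 338, 382, 395, 474, 477, 521, 534, 796, 824.
n = 10.
P25: r = 3.25; ranks 3–4 are 382, 395; interpolating gives 385.25.
P75: r = 7.75; ranks 7–8 are 521, 534; interpolating gives 530.75.
Difference: 530.75 − 385.25 = 145.5.

145.50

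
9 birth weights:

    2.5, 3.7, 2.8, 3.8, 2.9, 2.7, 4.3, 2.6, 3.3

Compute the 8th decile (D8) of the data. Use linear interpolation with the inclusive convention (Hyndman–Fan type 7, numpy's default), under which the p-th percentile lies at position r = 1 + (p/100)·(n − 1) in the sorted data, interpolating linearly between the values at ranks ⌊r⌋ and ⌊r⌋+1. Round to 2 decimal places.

3.74

Sorted: 2.5, 2.6, 2.7, 2.8, 2.9, 3.3, 3.7, 3.8, 4.3.
n = 9.
r = 1 + (80/100)·(9 − 1) = 1 + 6.4 = 7.4.
Rank 7 is 3.7 and rank 8 is 3.8.
Interpolate: 3.7 + 0.4·(3.8 − 3.7) = 3.7 + 0.4·0.1 = 3.74.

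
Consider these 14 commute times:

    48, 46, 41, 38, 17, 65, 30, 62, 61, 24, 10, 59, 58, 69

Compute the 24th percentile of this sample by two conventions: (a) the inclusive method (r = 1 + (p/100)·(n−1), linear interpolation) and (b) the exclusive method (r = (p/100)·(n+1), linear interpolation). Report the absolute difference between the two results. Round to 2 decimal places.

Sorted: 10, 17, 24, 30, 38, 41, 46, 48, 58, 59, 61, 62, 65, 69.
n = 14.
(a) r = 4.12; between ranks 4 (30) and 5 (38): 30.96.
(b) r = 3.6; between ranks 3 (24) and 4 (30): 27.6.
|30.96 − 27.6| = 3.36.

3.36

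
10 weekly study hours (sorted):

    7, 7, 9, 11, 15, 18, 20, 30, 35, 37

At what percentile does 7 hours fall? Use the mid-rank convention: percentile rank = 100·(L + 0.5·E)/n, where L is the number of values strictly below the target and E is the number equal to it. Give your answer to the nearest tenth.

Count below 7: L = 0; count equal: E = 2; n = 10.
Percentile rank = 100·(0 + 0.5·2)/10 = 100·1/10 = 10.

10.0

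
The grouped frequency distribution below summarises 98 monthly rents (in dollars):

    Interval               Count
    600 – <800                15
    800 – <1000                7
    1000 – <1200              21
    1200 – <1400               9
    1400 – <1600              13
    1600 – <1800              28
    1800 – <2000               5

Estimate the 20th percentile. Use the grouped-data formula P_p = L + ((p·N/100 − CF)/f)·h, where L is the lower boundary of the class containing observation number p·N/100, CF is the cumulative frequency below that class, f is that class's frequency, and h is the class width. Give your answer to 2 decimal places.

N = 98; target position k = 20/100 · 98 = 19.6.
Cumulative frequencies: 15, 22, 43, 52, 65, 93, 98.
Observation 19.6 falls in the class 800 – <1000.
L = 800, CF = 15, f = 7, h = 200.
P20 = 800 + ((19.6 − 15)/7)·200 = 800 + 131.429 = 931.429.

931.43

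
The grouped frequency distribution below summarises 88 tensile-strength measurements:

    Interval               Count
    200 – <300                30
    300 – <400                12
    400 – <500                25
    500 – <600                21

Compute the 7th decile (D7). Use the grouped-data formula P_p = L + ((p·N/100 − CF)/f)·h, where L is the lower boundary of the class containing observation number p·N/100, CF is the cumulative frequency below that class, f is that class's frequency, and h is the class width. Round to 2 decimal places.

N = 88; target position k = 70/100 · 88 = 61.6.
Cumulative frequencies: 30, 42, 67, 88.
Observation 61.6 falls in the class 400 – <500.
L = 400, CF = 42, f = 25, h = 100.
P70 = 400 + ((61.6 − 42)/25)·100 = 400 + 78.4 = 478.4.

478.40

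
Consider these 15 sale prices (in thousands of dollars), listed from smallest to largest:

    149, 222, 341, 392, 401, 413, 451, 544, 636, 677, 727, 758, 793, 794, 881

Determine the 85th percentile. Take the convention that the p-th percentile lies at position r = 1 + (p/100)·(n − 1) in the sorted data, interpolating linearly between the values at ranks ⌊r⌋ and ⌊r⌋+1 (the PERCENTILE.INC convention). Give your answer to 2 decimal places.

n = 15.
r = 1 + (85/100)·(15 − 1) = 1 + 11.9 = 12.9.
Rank 12 is 758 and rank 13 is 793.
Interpolate: 758 + 0.9·(793 − 758) = 758 + 0.9·35 = 789.5.

789.50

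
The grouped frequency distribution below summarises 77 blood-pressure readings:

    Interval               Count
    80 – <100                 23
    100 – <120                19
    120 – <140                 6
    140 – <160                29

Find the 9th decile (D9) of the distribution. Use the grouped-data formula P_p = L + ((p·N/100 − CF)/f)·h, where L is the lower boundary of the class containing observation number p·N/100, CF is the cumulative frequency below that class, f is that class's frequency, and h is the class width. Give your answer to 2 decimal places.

154.69

N = 77; target position k = 90/100 · 77 = 69.3.
Cumulative frequencies: 23, 42, 48, 77.
Observation 69.3 falls in the class 140 – <160.
L = 140, CF = 48, f = 29, h = 20.
P90 = 140 + ((69.3 − 48)/29)·20 = 140 + 14.6897 = 154.69.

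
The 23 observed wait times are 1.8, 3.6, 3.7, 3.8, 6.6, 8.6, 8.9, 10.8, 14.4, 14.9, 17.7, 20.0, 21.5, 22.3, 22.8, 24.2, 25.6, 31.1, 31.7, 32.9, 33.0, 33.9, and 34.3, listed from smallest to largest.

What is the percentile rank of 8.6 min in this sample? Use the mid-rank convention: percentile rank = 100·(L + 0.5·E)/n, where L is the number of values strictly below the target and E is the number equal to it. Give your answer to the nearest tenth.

Count below 8.6: L = 5; count equal: E = 1; n = 23.
Percentile rank = 100·(5 + 0.5·1)/23 = 100·5.5/23 = 23.91.

23.9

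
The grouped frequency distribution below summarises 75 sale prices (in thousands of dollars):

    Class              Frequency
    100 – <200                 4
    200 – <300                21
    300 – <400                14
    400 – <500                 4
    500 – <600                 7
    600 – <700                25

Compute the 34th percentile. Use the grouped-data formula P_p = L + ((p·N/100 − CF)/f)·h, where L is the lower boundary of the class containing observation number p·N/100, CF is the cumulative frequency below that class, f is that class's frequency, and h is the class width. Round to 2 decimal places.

N = 75; target position k = 34/100 · 75 = 25.5.
Cumulative frequencies: 4, 25, 39, 43, 50, 75.
Observation 25.5 falls in the class 300 – <400.
L = 300, CF = 25, f = 14, h = 100.
P34 = 300 + ((25.5 − 25)/14)·100 = 300 + 3.57143 = 303.571.

303.57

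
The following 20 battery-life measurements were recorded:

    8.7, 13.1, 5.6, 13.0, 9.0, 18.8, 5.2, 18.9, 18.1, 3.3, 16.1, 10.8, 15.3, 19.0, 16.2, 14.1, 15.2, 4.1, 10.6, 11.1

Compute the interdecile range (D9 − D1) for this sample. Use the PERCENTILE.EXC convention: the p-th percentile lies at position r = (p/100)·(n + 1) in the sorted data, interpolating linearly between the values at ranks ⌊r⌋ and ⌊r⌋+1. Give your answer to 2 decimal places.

14.68

Sorted: 3.3, 4.1, 5.2, 5.6, 8.7, 9.0, 10.6, 10.8, 11.1, 13.0, 13.1, 14.1, 15.2, 15.3, 16.1, 16.2, 18.1, 18.8, 18.9, 19.0.
n = 20.
P10: r = 2.1; ranks 2–3 are 4.1, 5.2; interpolating gives 4.21.
P90: r = 18.9; ranks 18–19 are 18.8, 18.9; interpolating gives 18.89.
Difference: 18.89 − 4.21 = 14.68.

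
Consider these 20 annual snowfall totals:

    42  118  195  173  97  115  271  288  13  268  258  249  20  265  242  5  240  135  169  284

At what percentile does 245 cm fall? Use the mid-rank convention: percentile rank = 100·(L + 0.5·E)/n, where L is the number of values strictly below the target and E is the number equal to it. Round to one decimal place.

65.0

Sorted: 5, 13, 20, 42, 97, 115, 118, 135, 169, 173, 195, 240, 242, 249, 258, 265, 268, 271, 284, 288.
Count below 245: L = 13; count equal: E = 0; n = 20.
Percentile rank = 100·(13 + 0.5·0)/20 = 100·13/20 = 65.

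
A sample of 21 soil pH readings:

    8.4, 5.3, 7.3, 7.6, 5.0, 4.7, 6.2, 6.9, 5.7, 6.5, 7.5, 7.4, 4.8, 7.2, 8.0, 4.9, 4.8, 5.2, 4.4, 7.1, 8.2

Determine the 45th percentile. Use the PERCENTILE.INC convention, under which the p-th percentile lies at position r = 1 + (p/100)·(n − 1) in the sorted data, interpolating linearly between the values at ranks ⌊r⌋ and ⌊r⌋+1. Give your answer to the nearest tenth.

Sorted: 4.4, 4.7, 4.8, 4.8, 4.9, 5.0, 5.2, 5.3, 5.7, 6.2, 6.5, 6.9, 7.1, 7.2, 7.3, 7.4, 7.5, 7.6, 8.0, 8.2, 8.4.
n = 21.
r = 1 + (45/100)·(21 − 1) = 1 + 9 = 10.
r is an integer, so P45 is the value at rank 10: 6.2.

6.2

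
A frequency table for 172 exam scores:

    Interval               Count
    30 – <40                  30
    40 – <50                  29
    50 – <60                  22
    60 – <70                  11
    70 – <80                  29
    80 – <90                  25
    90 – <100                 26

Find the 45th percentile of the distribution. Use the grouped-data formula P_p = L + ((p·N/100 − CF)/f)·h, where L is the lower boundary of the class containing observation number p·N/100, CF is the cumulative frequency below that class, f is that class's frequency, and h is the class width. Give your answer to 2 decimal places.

58.36

N = 172; target position k = 45/100 · 172 = 77.4.
Cumulative frequencies: 30, 59, 81, 92, 121, 146, 172.
Observation 77.4 falls in the class 50 – <60.
L = 50, CF = 59, f = 22, h = 10.
P45 = 50 + ((77.4 − 59)/22)·10 = 50 + 8.36364 = 58.3636.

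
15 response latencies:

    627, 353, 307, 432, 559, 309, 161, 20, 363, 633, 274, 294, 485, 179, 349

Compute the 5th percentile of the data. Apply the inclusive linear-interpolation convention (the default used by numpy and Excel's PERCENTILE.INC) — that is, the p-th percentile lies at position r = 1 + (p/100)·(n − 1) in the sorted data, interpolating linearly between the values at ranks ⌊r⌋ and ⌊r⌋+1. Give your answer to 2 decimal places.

118.70

Sorted: 20, 161, 179, 274, 294, 307, 309, 349, 353, 363, 432, 485, 559, 627, 633.
n = 15.
r = 1 + (5/100)·(15 − 1) = 1 + 0.7 = 1.7.
Rank 1 is 20 and rank 2 is 161.
Interpolate: 20 + 0.7·(161 − 20) = 20 + 0.7·141 = 118.7.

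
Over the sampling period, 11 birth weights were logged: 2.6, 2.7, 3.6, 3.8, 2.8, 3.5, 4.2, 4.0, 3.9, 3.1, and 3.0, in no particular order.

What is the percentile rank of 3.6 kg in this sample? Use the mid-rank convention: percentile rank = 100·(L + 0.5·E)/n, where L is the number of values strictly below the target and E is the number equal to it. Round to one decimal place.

59.1

Sorted: 2.6, 2.7, 2.8, 3.0, 3.1, 3.5, 3.6, 3.8, 3.9, 4.0, 4.2.
Count below 3.6: L = 6; count equal: E = 1; n = 11.
Percentile rank = 100·(6 + 0.5·1)/11 = 100·6.5/11 = 59.09.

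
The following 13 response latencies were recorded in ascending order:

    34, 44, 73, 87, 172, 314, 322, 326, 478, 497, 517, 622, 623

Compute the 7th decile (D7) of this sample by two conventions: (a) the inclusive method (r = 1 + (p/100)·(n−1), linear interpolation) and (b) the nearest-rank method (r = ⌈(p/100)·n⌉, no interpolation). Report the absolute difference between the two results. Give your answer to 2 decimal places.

11.40

n = 13.
(a) r = 9.4; between ranks 9 (478) and 10 (497): 485.6.
(b) the nearest-rank method: rank 10 → 497.
|485.6 − 497| = 11.4.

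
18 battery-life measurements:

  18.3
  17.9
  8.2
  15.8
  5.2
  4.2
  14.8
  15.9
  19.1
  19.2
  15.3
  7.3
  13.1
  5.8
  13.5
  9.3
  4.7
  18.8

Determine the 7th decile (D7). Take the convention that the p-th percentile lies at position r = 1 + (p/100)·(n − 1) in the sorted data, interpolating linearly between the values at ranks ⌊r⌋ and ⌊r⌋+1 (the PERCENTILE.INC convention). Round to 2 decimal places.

15.89

Sorted: 4.2, 4.7, 5.2, 5.8, 7.3, 8.2, 9.3, 13.1, 13.5, 14.8, 15.3, 15.8, 15.9, 17.9, 18.3, 18.8, 19.1, 19.2.
n = 18.
r = 1 + (70/100)·(18 − 1) = 1 + 11.9 = 12.9.
Rank 12 is 15.8 and rank 13 is 15.9.
Interpolate: 15.8 + 0.9·(15.9 − 15.8) = 15.8 + 0.9·0.1 = 15.89.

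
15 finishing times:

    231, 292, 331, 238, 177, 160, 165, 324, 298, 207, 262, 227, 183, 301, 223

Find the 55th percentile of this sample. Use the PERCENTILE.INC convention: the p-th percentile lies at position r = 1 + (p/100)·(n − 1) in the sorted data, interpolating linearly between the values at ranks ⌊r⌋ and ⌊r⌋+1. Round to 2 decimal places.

235.90

Sorted: 160, 165, 177, 183, 207, 223, 227, 231, 238, 262, 292, 298, 301, 324, 331.
n = 15.
r = 1 + (55/100)·(15 − 1) = 1 + 7.7 = 8.7.
Rank 8 is 231 and rank 9 is 238.
Interpolate: 231 + 0.7·(238 − 231) = 231 + 0.7·7 = 235.9.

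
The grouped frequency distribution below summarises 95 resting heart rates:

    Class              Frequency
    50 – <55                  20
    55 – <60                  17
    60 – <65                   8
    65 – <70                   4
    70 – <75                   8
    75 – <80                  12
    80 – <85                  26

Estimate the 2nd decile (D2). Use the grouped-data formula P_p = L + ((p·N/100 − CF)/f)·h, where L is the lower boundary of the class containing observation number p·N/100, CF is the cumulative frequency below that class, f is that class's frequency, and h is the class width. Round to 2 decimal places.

54.75

N = 95; target position k = 20/100 · 95 = 19.
Cumulative frequencies: 20, 37, 45, 49, 57, 69, 95.
Observation 19 falls in the class 50 – <55.
L = 50, CF = 0, f = 20, h = 5.
P20 = 50 + ((19 − 0)/20)·5 = 50 + 4.75 = 54.75.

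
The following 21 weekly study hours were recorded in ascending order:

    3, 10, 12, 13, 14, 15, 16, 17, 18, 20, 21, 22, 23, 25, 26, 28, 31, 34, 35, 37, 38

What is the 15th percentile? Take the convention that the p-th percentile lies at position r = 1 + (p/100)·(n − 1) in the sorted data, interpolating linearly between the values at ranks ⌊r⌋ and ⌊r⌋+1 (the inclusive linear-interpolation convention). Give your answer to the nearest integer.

n = 21.
r = 1 + (15/100)·(21 − 1) = 1 + 3 = 4.
r is an integer, so P15 is the value at rank 4: 13.

13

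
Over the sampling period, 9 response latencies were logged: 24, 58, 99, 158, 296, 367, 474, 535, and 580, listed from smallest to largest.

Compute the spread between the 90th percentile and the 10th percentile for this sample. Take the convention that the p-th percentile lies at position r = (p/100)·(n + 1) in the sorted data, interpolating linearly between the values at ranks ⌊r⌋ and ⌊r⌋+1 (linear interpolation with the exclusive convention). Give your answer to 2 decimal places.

556.00

n = 9.
P10: r = 1 (integer) → 24.
P90: r = 9 (integer) → 580.
Difference: 580 − 24 = 556.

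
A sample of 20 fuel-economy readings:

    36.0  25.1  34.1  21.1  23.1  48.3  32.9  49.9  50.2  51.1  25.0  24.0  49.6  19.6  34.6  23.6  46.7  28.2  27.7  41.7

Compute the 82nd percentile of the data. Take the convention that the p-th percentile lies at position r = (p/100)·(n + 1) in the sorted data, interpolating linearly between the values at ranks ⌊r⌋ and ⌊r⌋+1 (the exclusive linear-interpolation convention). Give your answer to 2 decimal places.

49.67

Sorted: 19.6, 21.1, 23.1, 23.6, 24.0, 25.0, 25.1, 27.7, 28.2, 32.9, 34.1, 34.6, 36.0, 41.7, 46.7, 48.3, 49.6, 49.9, 50.2, 51.1.
n = 20.
r = (82/100)·(20 + 1) = 17.22.
Rank 17 is 49.6 and rank 18 is 49.9.
Interpolate: 49.6 + 0.22·(49.9 − 49.6) = 49.6 + 0.22·0.3 = 49.666.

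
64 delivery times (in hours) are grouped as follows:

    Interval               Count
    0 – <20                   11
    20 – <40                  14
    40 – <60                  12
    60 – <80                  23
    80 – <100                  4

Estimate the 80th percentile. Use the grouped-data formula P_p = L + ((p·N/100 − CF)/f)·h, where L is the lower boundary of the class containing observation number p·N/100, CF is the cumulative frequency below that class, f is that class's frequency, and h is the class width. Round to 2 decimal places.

N = 64; target position k = 80/100 · 64 = 51.2.
Cumulative frequencies: 11, 25, 37, 60, 64.
Observation 51.2 falls in the class 60 – <80.
L = 60, CF = 37, f = 23, h = 20.
P80 = 60 + ((51.2 − 37)/23)·20 = 60 + 12.3478 = 72.3478.

72.35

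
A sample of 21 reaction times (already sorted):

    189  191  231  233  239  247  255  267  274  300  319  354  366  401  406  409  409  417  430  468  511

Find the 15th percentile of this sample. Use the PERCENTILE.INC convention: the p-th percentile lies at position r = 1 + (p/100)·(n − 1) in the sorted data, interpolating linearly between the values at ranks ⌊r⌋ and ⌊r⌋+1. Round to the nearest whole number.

n = 21.
r = 1 + (15/100)·(21 − 1) = 1 + 3 = 4.
r is an integer, so P15 is the value at rank 4: 233.

233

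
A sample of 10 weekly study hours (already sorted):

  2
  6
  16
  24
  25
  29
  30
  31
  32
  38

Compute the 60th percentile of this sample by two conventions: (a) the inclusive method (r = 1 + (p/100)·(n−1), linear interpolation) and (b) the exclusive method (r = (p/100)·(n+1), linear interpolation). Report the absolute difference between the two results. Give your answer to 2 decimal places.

n = 10.
(a) r = 6.4; between ranks 6 (29) and 7 (30): 29.4.
(b) r = 6.6; between ranks 6 (29) and 7 (30): 29.6.
|29.4 − 29.6| = 0.2.

0.20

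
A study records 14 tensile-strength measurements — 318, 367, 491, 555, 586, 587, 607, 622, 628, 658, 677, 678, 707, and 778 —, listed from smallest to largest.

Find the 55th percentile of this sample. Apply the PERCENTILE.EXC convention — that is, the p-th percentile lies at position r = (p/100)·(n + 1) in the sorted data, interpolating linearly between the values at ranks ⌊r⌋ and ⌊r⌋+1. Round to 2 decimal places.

623.50

n = 14.
r = (55/100)·(14 + 1) = 8.25.
Rank 8 is 622 and rank 9 is 628.
Interpolate: 622 + 0.25·(628 − 622) = 622 + 0.25·6 = 623.5.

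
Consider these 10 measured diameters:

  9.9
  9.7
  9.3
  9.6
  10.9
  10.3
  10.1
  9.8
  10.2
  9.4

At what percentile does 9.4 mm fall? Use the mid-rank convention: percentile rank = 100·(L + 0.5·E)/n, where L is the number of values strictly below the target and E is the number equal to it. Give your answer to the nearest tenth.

Sorted: 9.3, 9.4, 9.6, 9.7, 9.8, 9.9, 10.1, 10.2, 10.3, 10.9.
Count below 9.4: L = 1; count equal: E = 1; n = 10.
Percentile rank = 100·(1 + 0.5·1)/10 = 100·1.5/10 = 15.

15.0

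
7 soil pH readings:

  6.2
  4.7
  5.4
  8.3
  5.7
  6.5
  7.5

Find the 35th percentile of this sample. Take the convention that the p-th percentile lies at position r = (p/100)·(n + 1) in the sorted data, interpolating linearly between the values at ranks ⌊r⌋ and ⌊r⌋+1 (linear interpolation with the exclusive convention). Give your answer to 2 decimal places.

5.64

Sorted: 4.7, 5.4, 5.7, 6.2, 6.5, 7.5, 8.3.
n = 7.
r = (35/100)·(7 + 1) = 2.8.
Rank 2 is 5.4 and rank 3 is 5.7.
Interpolate: 5.4 + 0.8·(5.7 − 5.4) = 5.4 + 0.8·0.3 = 5.64.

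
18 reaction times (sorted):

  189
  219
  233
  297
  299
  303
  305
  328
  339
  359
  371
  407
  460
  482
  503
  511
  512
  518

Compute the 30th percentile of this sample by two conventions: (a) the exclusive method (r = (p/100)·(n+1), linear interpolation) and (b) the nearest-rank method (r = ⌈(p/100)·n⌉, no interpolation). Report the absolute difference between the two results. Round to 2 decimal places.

n = 18.
(a) r = 5.7; between ranks 5 (299) and 6 (303): 301.8.
(b) the nearest-rank method: rank 6 → 303.
|301.8 − 303| = 1.2.

1.20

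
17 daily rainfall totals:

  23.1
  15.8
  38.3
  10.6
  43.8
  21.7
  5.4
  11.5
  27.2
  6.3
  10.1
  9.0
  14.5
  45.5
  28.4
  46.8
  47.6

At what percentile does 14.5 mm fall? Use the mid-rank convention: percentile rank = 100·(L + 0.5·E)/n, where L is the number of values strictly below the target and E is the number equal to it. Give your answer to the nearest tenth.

38.2

Sorted: 5.4, 6.3, 9.0, 10.1, 10.6, 11.5, 14.5, 15.8, 21.7, 23.1, 27.2, 28.4, 38.3, 43.8, 45.5, 46.8, 47.6.
Count below 14.5: L = 6; count equal: E = 1; n = 17.
Percentile rank = 100·(6 + 0.5·1)/17 = 100·6.5/17 = 38.24.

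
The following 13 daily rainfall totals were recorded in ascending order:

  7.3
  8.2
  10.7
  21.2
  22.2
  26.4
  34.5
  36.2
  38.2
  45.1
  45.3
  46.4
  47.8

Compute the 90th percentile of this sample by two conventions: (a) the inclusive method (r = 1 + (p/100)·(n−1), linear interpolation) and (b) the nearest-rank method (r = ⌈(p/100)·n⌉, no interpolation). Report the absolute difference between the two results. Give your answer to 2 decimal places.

0.22

n = 13.
(a) r = 11.8; between ranks 11 (45.3) and 12 (46.4): 46.18.
(b) the nearest-rank method: rank 12 → 46.4.
|46.18 − 46.4| = 0.22.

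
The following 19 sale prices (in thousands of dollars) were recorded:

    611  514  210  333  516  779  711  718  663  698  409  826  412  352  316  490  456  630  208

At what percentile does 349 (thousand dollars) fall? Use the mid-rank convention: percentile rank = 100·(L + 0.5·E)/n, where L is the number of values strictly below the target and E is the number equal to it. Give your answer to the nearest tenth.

21.1

Sorted: 208, 210, 316, 333, 352, 409, 412, 456, 490, 514, 516, 611, 630, 663, 698, 711, 718, 779, 826.
Count below 349: L = 4; count equal: E = 0; n = 19.
Percentile rank = 100·(4 + 0.5·0)/19 = 100·4/19 = 21.05.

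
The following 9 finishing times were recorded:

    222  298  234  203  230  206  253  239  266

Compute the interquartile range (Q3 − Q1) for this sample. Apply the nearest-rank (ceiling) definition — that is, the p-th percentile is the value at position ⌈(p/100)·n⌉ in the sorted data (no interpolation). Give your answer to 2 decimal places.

Sorted: 203, 206, 222, 230, 234, 239, 253, 266, 298.
n = 9.
P25: rank ⌈25/100·9⌉ = 3 → 222.
P75: rank ⌈75/100·9⌉ = 7 → 253.
Difference: 253 − 222 = 31.

31.00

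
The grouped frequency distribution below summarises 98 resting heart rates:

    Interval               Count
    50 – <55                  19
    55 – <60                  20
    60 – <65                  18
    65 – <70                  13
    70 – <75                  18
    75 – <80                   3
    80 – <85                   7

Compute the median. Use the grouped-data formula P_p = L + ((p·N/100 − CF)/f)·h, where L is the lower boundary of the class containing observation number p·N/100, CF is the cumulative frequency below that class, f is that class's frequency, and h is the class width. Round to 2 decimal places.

62.78

N = 98; target position k = 50/100 · 98 = 49.
Cumulative frequencies: 19, 39, 57, 70, 88, 91, 98.
Observation 49 falls in the class 60 – <65.
L = 60, CF = 39, f = 18, h = 5.
P50 = 60 + ((49 − 39)/18)·5 = 60 + 2.77778 = 62.7778.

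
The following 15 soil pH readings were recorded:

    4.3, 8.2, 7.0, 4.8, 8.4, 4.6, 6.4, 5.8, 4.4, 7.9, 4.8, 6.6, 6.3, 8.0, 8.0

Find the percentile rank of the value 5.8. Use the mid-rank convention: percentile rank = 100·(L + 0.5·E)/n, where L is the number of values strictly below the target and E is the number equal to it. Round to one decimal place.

36.7

Sorted: 4.3, 4.4, 4.6, 4.8, 4.8, 5.8, 6.3, 6.4, 6.6, 7.0, 7.9, 8.0, 8.0, 8.2, 8.4.
Count below 5.8: L = 5; count equal: E = 1; n = 15.
Percentile rank = 100·(5 + 0.5·1)/15 = 100·5.5/15 = 36.67.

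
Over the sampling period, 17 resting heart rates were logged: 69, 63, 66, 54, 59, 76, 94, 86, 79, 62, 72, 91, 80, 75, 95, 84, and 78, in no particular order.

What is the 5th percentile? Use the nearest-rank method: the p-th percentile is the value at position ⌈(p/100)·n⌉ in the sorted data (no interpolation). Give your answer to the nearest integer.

54

Sorted: 54, 59, 62, 63, 66, 69, 72, 75, 76, 78, 79, 80, 84, 86, 91, 94, 95.
n = 17.
Position = ⌈5/100 · 17⌉ = ⌈0.85⌉ = 1.
The value at rank 1 is 54.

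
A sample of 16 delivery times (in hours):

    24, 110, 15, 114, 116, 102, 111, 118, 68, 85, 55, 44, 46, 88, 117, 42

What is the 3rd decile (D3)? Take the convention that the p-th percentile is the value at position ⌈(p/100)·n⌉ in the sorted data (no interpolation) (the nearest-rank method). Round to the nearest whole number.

Sorted: 15, 24, 42, 44, 46, 55, 68, 85, 88, 102, 110, 111, 114, 116, 117, 118.
n = 16.
Position = ⌈30/100 · 16⌉ = ⌈4.8⌉ = 5.
The value at rank 5 is 46.

46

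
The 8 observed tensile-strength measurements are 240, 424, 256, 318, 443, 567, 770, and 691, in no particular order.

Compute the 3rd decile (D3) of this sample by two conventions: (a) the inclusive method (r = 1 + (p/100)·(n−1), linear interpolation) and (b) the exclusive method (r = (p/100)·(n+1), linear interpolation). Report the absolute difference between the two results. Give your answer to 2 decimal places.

Sorted: 240, 256, 318, 424, 443, 567, 691, 770.
n = 8.
(a) r = 3.1; between ranks 3 (318) and 4 (424): 328.6.
(b) r = 2.7; between ranks 2 (256) and 3 (318): 299.4.
|328.6 − 299.4| = 29.2.

29.20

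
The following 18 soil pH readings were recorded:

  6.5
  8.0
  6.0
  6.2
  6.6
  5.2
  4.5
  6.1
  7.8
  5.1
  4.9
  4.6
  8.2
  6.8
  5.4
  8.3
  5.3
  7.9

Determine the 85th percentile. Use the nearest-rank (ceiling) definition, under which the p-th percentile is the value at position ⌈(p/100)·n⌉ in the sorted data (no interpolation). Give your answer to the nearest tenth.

8.0

Sorted: 4.5, 4.6, 4.9, 5.1, 5.2, 5.3, 5.4, 6.0, 6.1, 6.2, 6.5, 6.6, 6.8, 7.8, 7.9, 8.0, 8.2, 8.3.
n = 18.
Position = ⌈85/100 · 18⌉ = ⌈15.3⌉ = 16.
The value at rank 16 is 8.0.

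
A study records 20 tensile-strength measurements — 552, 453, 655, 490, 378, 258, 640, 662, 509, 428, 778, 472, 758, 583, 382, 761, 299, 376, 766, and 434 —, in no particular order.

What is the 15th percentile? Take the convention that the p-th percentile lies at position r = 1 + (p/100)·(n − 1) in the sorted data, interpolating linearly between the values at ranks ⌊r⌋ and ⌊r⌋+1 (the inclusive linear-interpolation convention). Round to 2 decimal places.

377.70

Sorted: 258, 299, 376, 378, 382, 428, 434, 453, 472, 490, 509, 552, 583, 640, 655, 662, 758, 761, 766, 778.
n = 20.
r = 1 + (15/100)·(20 − 1) = 1 + 2.85 = 3.85.
Rank 3 is 376 and rank 4 is 378.
Interpolate: 376 + 0.85·(378 − 376) = 376 + 0.85·2 = 377.7.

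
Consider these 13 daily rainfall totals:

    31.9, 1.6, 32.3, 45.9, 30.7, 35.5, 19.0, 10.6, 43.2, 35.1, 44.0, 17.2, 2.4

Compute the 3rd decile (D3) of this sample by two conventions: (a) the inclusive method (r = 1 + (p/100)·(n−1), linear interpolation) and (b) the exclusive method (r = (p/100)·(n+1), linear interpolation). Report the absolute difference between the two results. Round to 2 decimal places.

Sorted: 1.6, 2.4, 10.6, 17.2, 19.0, 30.7, 31.9, 32.3, 35.1, 35.5, 43.2, 44.0, 45.9.
n = 13.
(a) r = 4.6; between ranks 4 (17.2) and 5 (19.0): 18.28.
(b) r = 4.2; between ranks 4 (17.2) and 5 (19.0): 17.56.
|18.28 − 17.56| = 0.72.

0.72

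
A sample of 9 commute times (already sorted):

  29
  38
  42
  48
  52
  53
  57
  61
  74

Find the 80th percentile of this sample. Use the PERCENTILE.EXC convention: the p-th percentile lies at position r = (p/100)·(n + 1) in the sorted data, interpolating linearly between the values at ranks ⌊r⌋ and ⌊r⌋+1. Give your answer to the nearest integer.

n = 9.
r = (80/100)·(9 + 1) = 8.
r is an integer, so P80 is the value at rank 8: 61.

61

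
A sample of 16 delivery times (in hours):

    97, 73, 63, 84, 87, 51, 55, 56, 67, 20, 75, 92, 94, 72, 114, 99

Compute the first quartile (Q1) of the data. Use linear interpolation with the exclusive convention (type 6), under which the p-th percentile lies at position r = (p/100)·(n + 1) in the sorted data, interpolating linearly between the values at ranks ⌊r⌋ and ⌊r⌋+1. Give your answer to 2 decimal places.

57.75

Sorted: 20, 51, 55, 56, 63, 67, 72, 73, 75, 84, 87, 92, 94, 97, 99, 114.
n = 16.
r = (25/100)·(16 + 1) = 4.25.
Rank 4 is 56 and rank 5 is 63.
Interpolate: 56 + 0.25·(63 − 56) = 56 + 0.25·7 = 57.75.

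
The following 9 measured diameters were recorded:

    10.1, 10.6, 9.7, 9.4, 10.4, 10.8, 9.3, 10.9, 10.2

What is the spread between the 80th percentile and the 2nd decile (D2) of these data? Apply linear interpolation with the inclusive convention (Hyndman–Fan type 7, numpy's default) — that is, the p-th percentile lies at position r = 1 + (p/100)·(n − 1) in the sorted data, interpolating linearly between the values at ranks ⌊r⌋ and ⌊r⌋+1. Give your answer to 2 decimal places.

Sorted: 9.3, 9.4, 9.7, 10.1, 10.2, 10.4, 10.6, 10.8, 10.9.
n = 9.
P20: r = 2.6; ranks 2–3 are 9.4, 9.7; interpolating gives 9.58.
P80: r = 7.4; ranks 7–8 are 10.6, 10.8; interpolating gives 10.68.
Difference: 10.68 − 9.58 = 1.1.

1.10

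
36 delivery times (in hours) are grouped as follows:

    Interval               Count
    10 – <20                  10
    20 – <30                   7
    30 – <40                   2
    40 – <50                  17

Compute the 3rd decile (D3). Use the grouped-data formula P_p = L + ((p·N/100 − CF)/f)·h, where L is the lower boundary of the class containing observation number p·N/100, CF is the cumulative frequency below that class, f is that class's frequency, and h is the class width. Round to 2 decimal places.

N = 36; target position k = 30/100 · 36 = 10.8.
Cumulative frequencies: 10, 17, 19, 36.
Observation 10.8 falls in the class 20 – <30.
L = 20, CF = 10, f = 7, h = 10.
P30 = 20 + ((10.8 − 10)/7)·10 = 20 + 1.14286 = 21.1429.

21.14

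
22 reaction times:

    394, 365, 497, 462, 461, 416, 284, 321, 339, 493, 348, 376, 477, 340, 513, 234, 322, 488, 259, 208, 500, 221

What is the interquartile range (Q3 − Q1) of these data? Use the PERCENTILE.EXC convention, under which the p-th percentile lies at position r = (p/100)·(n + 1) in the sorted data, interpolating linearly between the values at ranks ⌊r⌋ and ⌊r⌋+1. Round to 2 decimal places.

168.00

Sorted: 208, 221, 234, 259, 284, 321, 322, 339, 340, 348, 365, 376, 394, 416, 461, 462, 477, 488, 493, 497, 500, 513.
n = 22.
P25: r = 5.75; ranks 5–6 are 284, 321; interpolating gives 311.75.
P75: r = 17.25; ranks 17–18 are 477, 488; interpolating gives 479.75.
Difference: 479.75 − 311.75 = 168.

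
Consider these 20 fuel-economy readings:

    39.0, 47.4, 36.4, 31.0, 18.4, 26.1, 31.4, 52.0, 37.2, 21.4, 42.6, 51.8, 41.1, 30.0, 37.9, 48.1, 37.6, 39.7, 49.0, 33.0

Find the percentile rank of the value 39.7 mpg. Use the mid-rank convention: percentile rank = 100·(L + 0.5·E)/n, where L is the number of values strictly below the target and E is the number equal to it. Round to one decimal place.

62.5

Sorted: 18.4, 21.4, 26.1, 30.0, 31.0, 31.4, 33.0, 36.4, 37.2, 37.6, 37.9, 39.0, 39.7, 41.1, 42.6, 47.4, 48.1, 49.0, 51.8, 52.0.
Count below 39.7: L = 12; count equal: E = 1; n = 20.
Percentile rank = 100·(12 + 0.5·1)/20 = 100·12.5/20 = 62.5.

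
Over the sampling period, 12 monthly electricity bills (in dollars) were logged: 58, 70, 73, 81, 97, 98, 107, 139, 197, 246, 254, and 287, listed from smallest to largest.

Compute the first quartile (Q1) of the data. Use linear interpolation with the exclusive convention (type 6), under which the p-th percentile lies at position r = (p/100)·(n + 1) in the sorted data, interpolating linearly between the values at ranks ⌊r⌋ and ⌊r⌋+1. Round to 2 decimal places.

n = 12.
r = (25/100)·(12 + 1) = 3.25.
Rank 3 is 73 and rank 4 is 81.
Interpolate: 73 + 0.25·(81 − 73) = 73 + 0.25·8 = 75.

75.00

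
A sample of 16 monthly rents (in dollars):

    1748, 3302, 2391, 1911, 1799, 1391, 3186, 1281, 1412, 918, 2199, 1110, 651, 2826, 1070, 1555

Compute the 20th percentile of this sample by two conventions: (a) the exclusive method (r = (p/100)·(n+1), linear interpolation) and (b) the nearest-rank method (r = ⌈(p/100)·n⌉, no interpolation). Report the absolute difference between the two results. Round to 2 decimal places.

24.00

Sorted: 651, 918, 1070, 1110, 1281, 1391, 1412, 1555, 1748, 1799, 1911, 2199, 2391, 2826, 3186, 3302.
n = 16.
(a) r = 3.4; between ranks 3 (1070) and 4 (1110): 1086.
(b) the nearest-rank method: rank 4 → 1110.
|1086 − 1110| = 24.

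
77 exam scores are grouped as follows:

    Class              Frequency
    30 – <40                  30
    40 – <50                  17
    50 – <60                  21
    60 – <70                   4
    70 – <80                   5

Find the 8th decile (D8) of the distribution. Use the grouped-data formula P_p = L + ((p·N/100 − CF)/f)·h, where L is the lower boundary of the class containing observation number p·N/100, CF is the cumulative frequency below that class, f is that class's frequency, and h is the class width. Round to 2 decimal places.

N = 77; target position k = 80/100 · 77 = 61.6.
Cumulative frequencies: 30, 47, 68, 72, 77.
Observation 61.6 falls in the class 50 – <60.
L = 50, CF = 47, f = 21, h = 10.
P80 = 50 + ((61.6 − 47)/21)·10 = 50 + 6.95238 = 56.9524.

56.95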